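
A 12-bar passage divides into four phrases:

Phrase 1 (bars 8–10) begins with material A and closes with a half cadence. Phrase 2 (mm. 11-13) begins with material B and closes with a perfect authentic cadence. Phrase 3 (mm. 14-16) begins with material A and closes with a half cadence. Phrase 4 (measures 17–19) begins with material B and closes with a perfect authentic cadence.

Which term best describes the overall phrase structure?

The cadence pattern HC–PAC–HC–PAC is weak–strong twice, and phrases 3–4 restate phrases 1–2: a period heard twice, not a double period (which would end weakly at phrase 2).

repeated period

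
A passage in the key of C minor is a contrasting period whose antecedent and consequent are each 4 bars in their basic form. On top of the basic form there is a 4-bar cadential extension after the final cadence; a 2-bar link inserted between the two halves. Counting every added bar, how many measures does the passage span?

14 measures

Basic contrasting period: 4 + 4 = 8 bars.
8 (basic form) + 4 (cadential extension) + 2 (link) = 14.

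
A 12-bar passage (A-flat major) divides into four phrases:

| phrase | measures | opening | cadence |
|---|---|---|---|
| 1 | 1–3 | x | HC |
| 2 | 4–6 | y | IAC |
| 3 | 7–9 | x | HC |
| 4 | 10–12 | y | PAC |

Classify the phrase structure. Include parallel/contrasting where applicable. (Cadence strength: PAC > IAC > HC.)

Four phrases in two halves: the first half (bars 1–6) ends with an imperfect authentic cadence, the second (mm. 7-12) with a perfect authentic cadence — a large antecedent–consequent pair, i.e. a double period.
Phrase 3 begins with the same material as phrase 1, making it parallel.

parallel double period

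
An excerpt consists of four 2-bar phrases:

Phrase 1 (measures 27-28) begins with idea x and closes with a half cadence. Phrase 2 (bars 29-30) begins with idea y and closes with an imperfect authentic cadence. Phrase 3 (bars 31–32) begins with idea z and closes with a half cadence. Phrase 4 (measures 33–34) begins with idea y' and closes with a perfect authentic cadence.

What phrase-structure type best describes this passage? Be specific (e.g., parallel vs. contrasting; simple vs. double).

Four phrases in two halves: the first half (bars 27-30) ends with an imperfect authentic cadence, the second (measures 31–34) with a perfect authentic cadence — a large antecedent–consequent pair, i.e. a double period.
Phrase 3 begins with different material from phrase 1, making it contrasting.

contrasting double period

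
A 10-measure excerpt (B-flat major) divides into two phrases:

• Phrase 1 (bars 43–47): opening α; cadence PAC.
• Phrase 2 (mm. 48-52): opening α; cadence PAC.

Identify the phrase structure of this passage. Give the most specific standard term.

repeated phrase

Both phrases have the same opening (α) and the same cadence (perfect authentic cadence): the second is a restatement, not a consequent, so this is a repeated phrase rather than a period.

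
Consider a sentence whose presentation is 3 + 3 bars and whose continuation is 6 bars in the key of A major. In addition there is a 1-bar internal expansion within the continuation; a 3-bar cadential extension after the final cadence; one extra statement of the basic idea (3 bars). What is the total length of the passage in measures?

Basic sentence: 3 + 3 + 6 = 12 bars.
12 (basic form) + 1 (internal expansion) + 3 (cadential extension) + 3 (extra statement) = 19.

19 measures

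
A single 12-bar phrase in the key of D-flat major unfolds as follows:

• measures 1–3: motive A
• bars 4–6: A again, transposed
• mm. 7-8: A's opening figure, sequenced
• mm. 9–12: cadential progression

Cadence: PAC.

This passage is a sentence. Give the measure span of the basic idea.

The presentation of a sentence is the basic idea (mm. 1–3) plus its repetition (bars 4–6); the basic idea is therefore measures 1–3.

measures 1–3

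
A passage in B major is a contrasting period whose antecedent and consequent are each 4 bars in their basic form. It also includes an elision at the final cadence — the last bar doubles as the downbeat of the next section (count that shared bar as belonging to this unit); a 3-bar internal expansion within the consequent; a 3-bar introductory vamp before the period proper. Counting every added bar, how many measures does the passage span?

14 measures

Basic contrasting period: 4 + 4 = 8 bars.
8 (basic form) + 3 (internal expansion) + 3 (introduction) = 14.
The elision shares a bar with the next section but does not change this unit's count.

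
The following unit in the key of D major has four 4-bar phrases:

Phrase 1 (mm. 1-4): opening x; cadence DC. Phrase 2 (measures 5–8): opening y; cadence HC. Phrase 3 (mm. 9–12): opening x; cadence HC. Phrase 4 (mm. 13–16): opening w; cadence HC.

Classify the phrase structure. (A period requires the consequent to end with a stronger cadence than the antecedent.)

phrase group

Phrase 4 ends with a half cadence, no stronger than phrase 2's half cadence, so the four phrases do not form a double period; nor do phrases 3–4 duplicate 1–2, so it is not a repeated period. With no phrase reaching a conclusive cadence, the passage is a phrase group.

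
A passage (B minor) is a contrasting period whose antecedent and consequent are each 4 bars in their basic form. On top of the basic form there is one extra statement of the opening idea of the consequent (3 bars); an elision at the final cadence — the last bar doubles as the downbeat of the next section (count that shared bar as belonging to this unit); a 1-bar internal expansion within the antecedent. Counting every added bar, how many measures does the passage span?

12 measures

Basic contrasting period: 4 + 4 = 8 bars.
8 (basic form) + 3 (extra statement) + 1 (internal expansion) = 12.
The elision shares a bar with the next section but does not change this unit's count.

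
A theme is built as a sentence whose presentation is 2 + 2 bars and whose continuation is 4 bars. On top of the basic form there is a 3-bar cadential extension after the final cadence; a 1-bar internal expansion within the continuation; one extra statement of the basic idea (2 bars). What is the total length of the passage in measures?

Basic sentence: 2 + 2 + 4 = 8 bars.
8 (basic form) + 3 (cadential extension) + 1 (internal expansion) + 2 (extra statement) = 14.

14 measures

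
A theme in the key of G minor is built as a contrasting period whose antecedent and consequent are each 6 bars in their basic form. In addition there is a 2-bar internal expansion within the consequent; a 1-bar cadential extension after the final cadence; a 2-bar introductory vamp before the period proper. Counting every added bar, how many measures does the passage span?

Basic contrasting period: 6 + 6 = 12 bars.
12 (basic form) + 2 (internal expansion) + 1 (cadential extension) + 2 (introduction) = 17.

17 measures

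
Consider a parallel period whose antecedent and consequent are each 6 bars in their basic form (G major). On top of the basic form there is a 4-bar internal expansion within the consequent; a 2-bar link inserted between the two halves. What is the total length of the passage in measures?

Basic parallel period: 6 + 6 = 12 bars.
12 (basic form) + 4 (internal expansion) + 2 (link) = 18.

18 measures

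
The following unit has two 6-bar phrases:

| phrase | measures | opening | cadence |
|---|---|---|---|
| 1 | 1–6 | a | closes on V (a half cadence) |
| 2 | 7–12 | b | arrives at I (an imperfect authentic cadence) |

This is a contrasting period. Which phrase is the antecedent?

The phrase ending with the weaker cadence (half cadence) is the antecedent; the one ending more conclusively (imperfect authentic cadence) is the consequent. The antecedent is phrase 1.

phrase 1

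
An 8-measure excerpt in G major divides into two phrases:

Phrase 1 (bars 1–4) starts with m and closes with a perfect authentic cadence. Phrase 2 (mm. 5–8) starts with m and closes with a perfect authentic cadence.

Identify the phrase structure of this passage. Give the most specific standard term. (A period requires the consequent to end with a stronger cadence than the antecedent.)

repeated phrase

Both phrases have the same opening (m) and the same cadence (perfect authentic cadence): the second is a restatement, not a consequent, so this is a repeated phrase rather than a period.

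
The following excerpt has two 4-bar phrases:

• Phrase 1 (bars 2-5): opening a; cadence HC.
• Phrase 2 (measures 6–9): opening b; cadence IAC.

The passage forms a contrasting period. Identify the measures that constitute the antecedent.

The antecedent is the phrase ending with the weaker cadence (half cadence, phrase 1) and the consequent the one ending more conclusively (imperfect authentic cadence, phrase 2); the antecedent is measures 2–5.

measures 2–5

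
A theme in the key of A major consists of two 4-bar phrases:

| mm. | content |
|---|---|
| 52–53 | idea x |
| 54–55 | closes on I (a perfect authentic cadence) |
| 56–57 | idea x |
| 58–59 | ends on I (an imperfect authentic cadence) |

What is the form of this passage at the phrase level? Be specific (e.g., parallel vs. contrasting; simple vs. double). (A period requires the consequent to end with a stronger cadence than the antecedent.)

The second phrase closes with an imperfect authentic cadence, which is not stronger than the first phrase's perfect authentic cadence; without a weak→strong cadential pair there is no antecedent–consequent relationship, so this is a phrase group rather than a period.

phrase group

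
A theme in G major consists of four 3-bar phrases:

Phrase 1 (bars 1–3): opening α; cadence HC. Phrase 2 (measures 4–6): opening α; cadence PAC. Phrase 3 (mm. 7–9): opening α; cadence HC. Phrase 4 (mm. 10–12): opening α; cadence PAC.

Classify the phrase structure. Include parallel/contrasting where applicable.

The cadence pattern HC–PAC–HC–PAC is weak–strong twice, and phrases 3–4 restate phrases 1–2: a period heard twice, not a double period (which would end weakly at phrase 2).

repeated period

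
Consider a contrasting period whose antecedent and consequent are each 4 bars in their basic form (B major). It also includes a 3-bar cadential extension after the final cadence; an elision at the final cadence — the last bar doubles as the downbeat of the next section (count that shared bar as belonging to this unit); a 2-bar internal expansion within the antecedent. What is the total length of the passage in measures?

13 measures

Basic contrasting period: 4 + 4 = 8 bars.
8 (basic form) + 3 (cadential extension) + 2 (internal expansion) = 13.
The elision shares a bar with the next section but does not change this unit's count.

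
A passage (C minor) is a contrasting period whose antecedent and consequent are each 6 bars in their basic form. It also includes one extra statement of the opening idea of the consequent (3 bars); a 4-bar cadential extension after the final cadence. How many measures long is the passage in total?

Basic contrasting period: 6 + 6 = 12 bars.
12 (basic form) + 3 (extra statement) + 4 (cadential extension) = 19.

19 measures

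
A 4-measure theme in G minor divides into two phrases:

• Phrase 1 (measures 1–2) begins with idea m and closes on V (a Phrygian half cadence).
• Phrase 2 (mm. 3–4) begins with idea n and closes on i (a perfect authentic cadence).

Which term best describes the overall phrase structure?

contrasting period

Phrase 1 ends with a Phrygian half cadence (weaker) and phrase 2 with a perfect authentic cadence (stronger): antecedent + consequent = a period.
The two phrases open with different material (m / n), so the period is contrasting.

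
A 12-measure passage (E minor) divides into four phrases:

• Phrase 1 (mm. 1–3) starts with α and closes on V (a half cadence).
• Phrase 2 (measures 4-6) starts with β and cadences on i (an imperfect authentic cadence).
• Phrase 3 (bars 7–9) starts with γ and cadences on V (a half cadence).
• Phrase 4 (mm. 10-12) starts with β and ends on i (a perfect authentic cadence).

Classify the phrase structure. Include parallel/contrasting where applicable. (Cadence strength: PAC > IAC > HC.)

Four phrases in two halves: the first half (mm. 1–6) ends with an imperfect authentic cadence, the second (measures 7-12) with a perfect authentic cadence — a large antecedent–consequent pair, i.e. a double period.
Phrase 3 begins with different material from phrase 1, making it contrasting.

contrasting double period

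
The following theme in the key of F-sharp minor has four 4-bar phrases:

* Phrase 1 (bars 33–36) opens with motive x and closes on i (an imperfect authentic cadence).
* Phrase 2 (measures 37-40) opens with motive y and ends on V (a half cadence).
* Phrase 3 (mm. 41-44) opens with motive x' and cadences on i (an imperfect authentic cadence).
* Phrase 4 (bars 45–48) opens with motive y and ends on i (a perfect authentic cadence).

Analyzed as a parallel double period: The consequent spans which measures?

measures 41–48

In a double period the four phrases pair into a large antecedent (phrases 1–2, ending half cadence) and a large consequent (phrases 3–4, ending perfect authentic cadence). The consequent spans measures 41–48.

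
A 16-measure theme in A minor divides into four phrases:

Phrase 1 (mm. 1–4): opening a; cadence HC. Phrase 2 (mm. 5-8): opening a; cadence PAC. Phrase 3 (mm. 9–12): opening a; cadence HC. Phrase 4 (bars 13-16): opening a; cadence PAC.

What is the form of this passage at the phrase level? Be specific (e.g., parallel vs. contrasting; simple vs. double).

repeated period

The cadence pattern HC–PAC–HC–PAC is weak–strong twice, and phrases 3–4 restate phrases 1–2: a period heard twice, not a double period (which would end weakly at phrase 2).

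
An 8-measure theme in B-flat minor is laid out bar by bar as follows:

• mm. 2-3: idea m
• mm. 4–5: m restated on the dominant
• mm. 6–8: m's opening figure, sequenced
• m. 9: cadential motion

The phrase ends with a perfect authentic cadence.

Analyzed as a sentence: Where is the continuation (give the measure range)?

measures 6–9

After the presentation (bars 2-5), the continuation covers the fragmentation through the cadence: bars 6-9.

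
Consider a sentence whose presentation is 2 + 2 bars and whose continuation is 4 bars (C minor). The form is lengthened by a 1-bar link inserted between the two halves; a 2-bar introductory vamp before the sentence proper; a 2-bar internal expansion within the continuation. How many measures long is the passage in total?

Basic sentence: 2 + 2 + 4 = 8 bars.
8 (basic form) + 1 (link) + 2 (introduction) + 2 (internal expansion) = 13.

13 measures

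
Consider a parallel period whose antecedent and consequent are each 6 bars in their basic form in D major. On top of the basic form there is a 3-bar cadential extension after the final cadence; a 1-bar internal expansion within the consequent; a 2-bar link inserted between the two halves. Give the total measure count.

Basic parallel period: 6 + 6 = 12 bars.
12 (basic form) + 3 (cadential extension) + 1 (internal expansion) + 2 (link) = 18.

18 measures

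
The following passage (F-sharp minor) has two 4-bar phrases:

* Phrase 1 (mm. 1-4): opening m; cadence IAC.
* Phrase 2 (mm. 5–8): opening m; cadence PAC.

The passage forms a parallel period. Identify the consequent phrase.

The phrase ending with the weaker cadence (imperfect authentic cadence) is the antecedent; the one ending more conclusively (perfect authentic cadence) is the consequent. The consequent is phrase 2.

phrase 2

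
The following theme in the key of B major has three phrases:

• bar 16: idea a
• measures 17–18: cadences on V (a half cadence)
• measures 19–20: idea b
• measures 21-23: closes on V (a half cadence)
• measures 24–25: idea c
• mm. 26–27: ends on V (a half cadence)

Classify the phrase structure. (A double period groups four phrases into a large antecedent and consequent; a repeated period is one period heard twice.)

phrase group

The final phrase closes with a half cadence, which is not stronger than the preceding half cadence; the 3 phrases lack an overall antecedent–consequent design and so form a phrase group.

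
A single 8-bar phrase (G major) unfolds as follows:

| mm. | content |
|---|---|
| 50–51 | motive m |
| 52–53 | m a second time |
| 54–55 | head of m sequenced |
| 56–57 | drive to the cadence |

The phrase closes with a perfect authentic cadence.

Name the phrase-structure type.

sentence

Basic idea (measures 50–51) + its repetition (bars 52–53) form the presentation; fragmentation and cadence (mm. 54–57) form the continuation — the 8-bar whole is a sentence.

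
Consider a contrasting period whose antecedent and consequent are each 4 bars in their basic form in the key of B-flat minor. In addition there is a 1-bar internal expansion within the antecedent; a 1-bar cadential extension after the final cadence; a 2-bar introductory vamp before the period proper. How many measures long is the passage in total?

12 measures

Basic contrasting period: 4 + 4 = 8 bars.
8 (basic form) + 1 (internal expansion) + 1 (cadential extension) + 2 (introduction) = 12.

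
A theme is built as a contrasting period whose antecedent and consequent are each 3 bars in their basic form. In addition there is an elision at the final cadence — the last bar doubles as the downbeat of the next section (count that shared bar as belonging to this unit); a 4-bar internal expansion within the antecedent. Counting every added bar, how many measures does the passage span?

10 measures

Basic contrasting period: 3 + 3 = 6 bars.
6 (basic form) + 4 (internal expansion) = 10.
The elision shares a bar with the next section but does not change this unit's count.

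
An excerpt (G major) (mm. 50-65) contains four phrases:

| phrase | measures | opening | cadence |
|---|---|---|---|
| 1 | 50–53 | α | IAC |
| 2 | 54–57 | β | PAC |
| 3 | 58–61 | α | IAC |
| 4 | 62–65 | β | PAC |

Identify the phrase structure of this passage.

repeated period

The cadence pattern IAC–PAC–IAC–PAC is weak–strong twice, and phrases 3–4 restate phrases 1–2: a period heard twice, not a double period (which would end weakly at phrase 2).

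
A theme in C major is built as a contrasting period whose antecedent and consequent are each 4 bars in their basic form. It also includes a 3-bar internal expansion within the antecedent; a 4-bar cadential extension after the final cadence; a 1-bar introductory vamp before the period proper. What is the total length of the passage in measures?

Basic contrasting period: 4 + 4 = 8 bars.
8 (basic form) + 3 (internal expansion) + 4 (cadential extension) + 1 (introduction) = 16.

16 measures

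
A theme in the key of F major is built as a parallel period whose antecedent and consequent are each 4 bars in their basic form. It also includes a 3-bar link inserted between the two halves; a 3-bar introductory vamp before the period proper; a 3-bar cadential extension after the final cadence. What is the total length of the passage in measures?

17 measures

Basic parallel period: 4 + 4 = 8 bars.
8 (basic form) + 3 (link) + 3 (introduction) + 3 (cadential extension) = 17.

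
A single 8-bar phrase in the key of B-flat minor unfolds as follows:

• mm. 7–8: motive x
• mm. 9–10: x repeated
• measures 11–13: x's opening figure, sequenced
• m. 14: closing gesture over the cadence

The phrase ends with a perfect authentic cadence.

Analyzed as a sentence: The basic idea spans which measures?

measures 7–8

The presentation of a sentence is the basic idea (bars 7–8) plus its repetition (mm. 9–10); the basic idea is therefore mm. 7–8.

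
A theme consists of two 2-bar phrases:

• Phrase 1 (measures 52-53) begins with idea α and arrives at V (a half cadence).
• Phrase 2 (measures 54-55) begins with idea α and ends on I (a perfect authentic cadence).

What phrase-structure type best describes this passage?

Phrase 1 ends with a half cadence (weaker) and phrase 2 with a perfect authentic cadence (stronger): antecedent + consequent = a period.
The two phrases open with the same material (α / α), so the period is parallel.

parallel period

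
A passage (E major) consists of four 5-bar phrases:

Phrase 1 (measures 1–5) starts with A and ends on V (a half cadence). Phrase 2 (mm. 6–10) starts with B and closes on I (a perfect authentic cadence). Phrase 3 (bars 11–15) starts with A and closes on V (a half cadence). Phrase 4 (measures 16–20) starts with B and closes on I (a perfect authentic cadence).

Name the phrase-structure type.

The cadence pattern HC–PAC–HC–PAC is weak–strong twice, and phrases 3–4 restate phrases 1–2: a period heard twice, not a double period (which would end weakly at phrase 2).

repeated period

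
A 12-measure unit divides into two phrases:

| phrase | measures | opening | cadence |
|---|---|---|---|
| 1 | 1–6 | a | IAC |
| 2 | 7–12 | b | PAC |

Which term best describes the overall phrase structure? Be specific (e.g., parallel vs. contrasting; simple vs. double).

Phrase 1 ends with an imperfect authentic cadence (weaker) and phrase 2 with a perfect authentic cadence (stronger): antecedent + consequent = a period.
The two phrases open with different material (a / b), so the period is contrasting.

contrasting period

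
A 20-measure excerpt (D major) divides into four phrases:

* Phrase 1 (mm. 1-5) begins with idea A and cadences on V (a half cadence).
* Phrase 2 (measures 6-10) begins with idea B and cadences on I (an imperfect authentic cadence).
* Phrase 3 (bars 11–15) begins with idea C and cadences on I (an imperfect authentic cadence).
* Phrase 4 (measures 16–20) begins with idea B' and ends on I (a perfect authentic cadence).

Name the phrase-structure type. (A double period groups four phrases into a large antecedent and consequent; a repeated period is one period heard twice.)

Four phrases in two halves: the first half (bars 1–10) ends with an imperfect authentic cadence, the second (measures 11–20) with a perfect authentic cadence — a large antecedent–consequent pair, i.e. a double period.
Phrase 3 begins with different material from phrase 1, making it contrasting.

contrasting double period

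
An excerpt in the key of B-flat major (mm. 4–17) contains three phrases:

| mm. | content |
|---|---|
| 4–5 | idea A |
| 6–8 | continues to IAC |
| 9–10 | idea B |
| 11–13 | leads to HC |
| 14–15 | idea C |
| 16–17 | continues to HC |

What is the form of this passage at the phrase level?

phrase group

The final phrase closes with a half cadence, which is not stronger than the preceding half cadence; the 3 phrases lack an overall antecedent–consequent design and so form a phrase group.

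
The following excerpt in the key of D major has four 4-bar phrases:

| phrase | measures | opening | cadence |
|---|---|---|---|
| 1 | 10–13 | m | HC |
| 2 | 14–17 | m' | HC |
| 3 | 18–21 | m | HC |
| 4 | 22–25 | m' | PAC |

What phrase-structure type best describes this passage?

parallel double period

Four phrases in two halves: the first half (mm. 10–17) ends with a half cadence, the second (mm. 18-25) with a perfect authentic cadence — a large antecedent–consequent pair, i.e. a double period.
Phrase 3 begins with the same material as phrase 1, making it parallel.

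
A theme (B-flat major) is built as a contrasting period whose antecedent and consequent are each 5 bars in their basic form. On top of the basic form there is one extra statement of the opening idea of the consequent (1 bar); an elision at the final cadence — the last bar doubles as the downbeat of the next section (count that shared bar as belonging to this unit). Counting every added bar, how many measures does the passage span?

Basic contrasting period: 5 + 5 = 10 bars.
10 (basic form) + 1 (extra statement) = 11.
The elision shares a bar with the next section but does not change this unit's count.

11 measures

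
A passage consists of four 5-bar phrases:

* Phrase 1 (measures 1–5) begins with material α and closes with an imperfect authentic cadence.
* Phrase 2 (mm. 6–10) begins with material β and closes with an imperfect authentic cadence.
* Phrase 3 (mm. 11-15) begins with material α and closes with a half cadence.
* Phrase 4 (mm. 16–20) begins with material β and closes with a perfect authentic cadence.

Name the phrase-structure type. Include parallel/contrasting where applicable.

parallel double period

Four phrases in two halves: the first half (mm. 1–10) ends with an imperfect authentic cadence, the second (mm. 11–20) with a perfect authentic cadence — a large antecedent–consequent pair, i.e. a double period.
Phrase 3 begins with the same material as phrase 1, making it parallel.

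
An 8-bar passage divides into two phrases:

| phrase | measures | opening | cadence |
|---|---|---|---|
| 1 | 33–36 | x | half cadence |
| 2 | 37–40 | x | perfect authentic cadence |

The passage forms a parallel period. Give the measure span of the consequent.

The phrase ending with the weaker cadence (half cadence) is the antecedent; the one ending more conclusively (perfect authentic cadence) is the consequent. The consequent is measures 37–40.

measures 37–40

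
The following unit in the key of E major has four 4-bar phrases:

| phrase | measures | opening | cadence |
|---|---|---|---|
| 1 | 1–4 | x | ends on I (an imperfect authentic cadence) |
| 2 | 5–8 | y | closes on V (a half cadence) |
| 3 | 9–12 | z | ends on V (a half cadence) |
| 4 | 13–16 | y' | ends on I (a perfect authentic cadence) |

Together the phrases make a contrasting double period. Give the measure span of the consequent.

measures 9–16

In a double period the first pair of phrases (ending half cadence) is the large antecedent and the second pair (ending perfect authentic cadence) is the large consequent; the consequent is measures 9–16.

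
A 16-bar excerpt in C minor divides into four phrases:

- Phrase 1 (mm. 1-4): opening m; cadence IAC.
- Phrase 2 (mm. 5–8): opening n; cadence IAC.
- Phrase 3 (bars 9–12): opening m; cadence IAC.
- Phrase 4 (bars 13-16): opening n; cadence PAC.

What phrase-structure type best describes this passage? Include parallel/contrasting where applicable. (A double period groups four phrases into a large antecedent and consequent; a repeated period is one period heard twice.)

Four phrases in two halves: the first half (bars 1-8) ends with an imperfect authentic cadence, the second (mm. 9-16) with a perfect authentic cadence — a large antecedent–consequent pair, i.e. a double period.
Phrase 3 begins with the same material as phrase 1, making it parallel.

parallel double period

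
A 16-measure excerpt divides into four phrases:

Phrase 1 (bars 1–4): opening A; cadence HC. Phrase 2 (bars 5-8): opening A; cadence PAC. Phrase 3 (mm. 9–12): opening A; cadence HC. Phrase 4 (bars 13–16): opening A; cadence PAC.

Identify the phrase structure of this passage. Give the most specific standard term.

The cadence pattern HC–PAC–HC–PAC is weak–strong twice, and phrases 3–4 restate phrases 1–2: a period heard twice, not a double period (which would end weakly at phrase 2).

repeated period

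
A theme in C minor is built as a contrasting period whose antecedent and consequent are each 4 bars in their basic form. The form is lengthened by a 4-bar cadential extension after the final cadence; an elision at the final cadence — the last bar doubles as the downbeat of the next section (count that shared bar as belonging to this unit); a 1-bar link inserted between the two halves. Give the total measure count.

Basic contrasting period: 4 + 4 = 8 bars.
8 (basic form) + 4 (cadential extension) + 1 (link) = 13.
The elision shares a bar with the next section but does not change this unit's count.

13 measures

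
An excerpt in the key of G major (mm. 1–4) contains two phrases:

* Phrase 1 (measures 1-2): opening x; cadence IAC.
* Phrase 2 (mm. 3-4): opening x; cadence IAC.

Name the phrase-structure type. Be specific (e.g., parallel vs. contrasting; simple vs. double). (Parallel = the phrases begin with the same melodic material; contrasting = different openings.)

Both phrases have the same opening (x) and the same cadence (imperfect authentic cadence): the second is a restatement, not a consequent, so this is a repeated phrase rather than a period.

repeated phrase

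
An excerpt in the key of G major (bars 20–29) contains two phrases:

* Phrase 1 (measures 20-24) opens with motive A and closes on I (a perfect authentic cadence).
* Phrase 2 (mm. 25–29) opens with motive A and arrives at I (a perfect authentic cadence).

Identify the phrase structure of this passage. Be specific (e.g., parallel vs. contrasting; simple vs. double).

Both phrases have the same opening (A) and the same cadence (perfect authentic cadence): the second is a restatement, not a consequent, so this is a repeated phrase rather than a period.

repeated phrase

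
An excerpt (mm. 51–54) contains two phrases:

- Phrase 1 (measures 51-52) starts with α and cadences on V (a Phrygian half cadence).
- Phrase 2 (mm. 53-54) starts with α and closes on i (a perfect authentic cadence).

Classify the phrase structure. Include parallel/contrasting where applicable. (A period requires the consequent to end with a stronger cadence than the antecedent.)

parallel period

Phrase 1 ends with a Phrygian half cadence (weaker) and phrase 2 with a perfect authentic cadence (stronger): antecedent + consequent = a period.
The two phrases open with the same material (α / α), so the period is parallel.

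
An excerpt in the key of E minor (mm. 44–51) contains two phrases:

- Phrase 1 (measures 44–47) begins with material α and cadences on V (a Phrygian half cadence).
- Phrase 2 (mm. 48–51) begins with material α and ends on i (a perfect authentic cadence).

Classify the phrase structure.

Phrase 1 ends with a Phrygian half cadence (weaker) and phrase 2 with a perfect authentic cadence (stronger): antecedent + consequent = a period.
The two phrases open with the same material (α / α), so the period is parallel.

parallel period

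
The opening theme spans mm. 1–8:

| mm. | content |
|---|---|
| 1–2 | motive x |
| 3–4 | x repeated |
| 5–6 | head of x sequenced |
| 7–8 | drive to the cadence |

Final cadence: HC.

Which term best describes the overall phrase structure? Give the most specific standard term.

sentence

Basic idea (bars 1–2) + its repetition (measures 3-4) form the presentation; fragmentation and cadence (bars 5–8) form the continuation — the 8-bar whole is a sentence.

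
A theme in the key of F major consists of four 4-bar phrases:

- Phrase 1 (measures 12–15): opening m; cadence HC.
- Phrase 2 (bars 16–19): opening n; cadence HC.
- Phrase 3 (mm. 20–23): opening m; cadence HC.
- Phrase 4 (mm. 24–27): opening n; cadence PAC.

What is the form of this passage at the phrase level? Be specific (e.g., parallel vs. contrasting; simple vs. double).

parallel double period

Four phrases in two halves: the first half (mm. 12-19) ends with a half cadence, the second (mm. 20–27) with a perfect authentic cadence — a large antecedent–consequent pair, i.e. a double period.
Phrase 3 begins with the same material as phrase 1, making it parallel.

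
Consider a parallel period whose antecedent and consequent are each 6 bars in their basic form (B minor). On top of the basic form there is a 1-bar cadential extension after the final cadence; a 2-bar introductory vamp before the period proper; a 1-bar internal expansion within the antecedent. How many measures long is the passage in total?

16 measures

Basic parallel period: 6 + 6 = 12 bars.
12 (basic form) + 1 (cadential extension) + 2 (introduction) + 1 (internal expansion) = 16.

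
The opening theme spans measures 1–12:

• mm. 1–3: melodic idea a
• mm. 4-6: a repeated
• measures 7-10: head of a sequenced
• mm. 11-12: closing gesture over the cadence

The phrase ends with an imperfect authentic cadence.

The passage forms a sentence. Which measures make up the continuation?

After the presentation (mm. 1-6), the continuation covers the fragmentation through the cadence: measures 7-12.

measures 7–12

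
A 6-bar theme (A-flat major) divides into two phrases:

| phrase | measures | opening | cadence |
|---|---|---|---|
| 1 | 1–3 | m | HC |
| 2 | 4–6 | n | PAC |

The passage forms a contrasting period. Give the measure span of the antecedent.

The phrase ending with the weaker cadence (half cadence) is the antecedent; the one ending more conclusively (perfect authentic cadence) is the consequent. The antecedent is measures 1–3.

measures 1–3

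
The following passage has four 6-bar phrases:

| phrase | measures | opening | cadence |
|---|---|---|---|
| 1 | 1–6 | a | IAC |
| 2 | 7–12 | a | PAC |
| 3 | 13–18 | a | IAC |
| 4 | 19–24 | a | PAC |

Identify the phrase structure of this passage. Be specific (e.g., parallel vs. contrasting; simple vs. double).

repeated period

The cadence pattern IAC–PAC–IAC–PAC is weak–strong twice, and phrases 3–4 restate phrases 1–2: a period heard twice, not a double period (which would end weakly at phrase 2).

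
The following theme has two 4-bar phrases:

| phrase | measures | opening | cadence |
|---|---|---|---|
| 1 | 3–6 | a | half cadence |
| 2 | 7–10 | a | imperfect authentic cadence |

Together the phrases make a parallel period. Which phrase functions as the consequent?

phrase 2

The phrase ending with the weaker cadence (half cadence) is the antecedent; the one ending more conclusively (imperfect authentic cadence) is the consequent. The consequent is phrase 2.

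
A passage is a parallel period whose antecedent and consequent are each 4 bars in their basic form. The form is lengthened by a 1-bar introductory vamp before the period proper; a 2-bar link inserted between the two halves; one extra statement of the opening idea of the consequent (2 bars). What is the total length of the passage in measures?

13 measures

Basic parallel period: 4 + 4 = 8 bars.
8 (basic form) + 1 (introduction) + 2 (link) + 2 (extra statement) = 13.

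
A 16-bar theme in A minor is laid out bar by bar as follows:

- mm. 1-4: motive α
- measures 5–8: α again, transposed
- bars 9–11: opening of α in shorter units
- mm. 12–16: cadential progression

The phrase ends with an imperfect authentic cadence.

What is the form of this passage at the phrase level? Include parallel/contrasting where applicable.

Basic idea (mm. 1–4) + its repetition (bars 5–8) form the presentation; fragmentation and cadence (bars 9–16) form the continuation — the 16-bar whole is a sentence.

sentence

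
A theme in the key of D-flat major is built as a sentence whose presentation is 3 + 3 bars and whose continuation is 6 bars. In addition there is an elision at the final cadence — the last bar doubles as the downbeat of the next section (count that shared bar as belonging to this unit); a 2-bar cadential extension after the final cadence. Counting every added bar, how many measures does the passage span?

14 measures

Basic sentence: 3 + 3 + 6 = 12 bars.
12 (basic form) + 2 (cadential extension) = 14.
The elision shares a bar with the next section but does not change this unit's count.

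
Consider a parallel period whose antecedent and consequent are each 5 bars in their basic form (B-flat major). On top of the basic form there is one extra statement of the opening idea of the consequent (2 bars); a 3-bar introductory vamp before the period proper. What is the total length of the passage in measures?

Basic parallel period: 5 + 5 = 10 bars.
10 (basic form) + 2 (extra statement) + 3 (introduction) = 15.

15 measures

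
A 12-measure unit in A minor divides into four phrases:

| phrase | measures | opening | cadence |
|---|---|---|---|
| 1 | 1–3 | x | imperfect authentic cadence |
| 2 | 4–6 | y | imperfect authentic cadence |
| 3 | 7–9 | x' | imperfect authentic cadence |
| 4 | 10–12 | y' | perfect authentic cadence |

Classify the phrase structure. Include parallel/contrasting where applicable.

Four phrases in two halves: the first half (bars 1-6) ends with an imperfect authentic cadence, the second (measures 7-12) with a perfect authentic cadence — a large antecedent–consequent pair, i.e. a double period.
Phrase 3 begins with the same material as phrase 1, making it parallel.

parallel double period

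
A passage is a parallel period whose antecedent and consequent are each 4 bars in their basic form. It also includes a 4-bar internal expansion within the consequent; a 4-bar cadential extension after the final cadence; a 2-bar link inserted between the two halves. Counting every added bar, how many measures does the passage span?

18 measures

Basic parallel period: 4 + 4 = 8 bars.
8 (basic form) + 4 (internal expansion) + 4 (cadential extension) + 2 (link) = 18.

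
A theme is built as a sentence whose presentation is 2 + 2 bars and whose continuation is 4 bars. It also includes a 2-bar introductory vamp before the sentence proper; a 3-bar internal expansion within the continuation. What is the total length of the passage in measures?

Basic sentence: 2 + 2 + 4 = 8 bars.
8 (basic form) + 2 (introduction) + 3 (internal expansion) = 13.

13 measures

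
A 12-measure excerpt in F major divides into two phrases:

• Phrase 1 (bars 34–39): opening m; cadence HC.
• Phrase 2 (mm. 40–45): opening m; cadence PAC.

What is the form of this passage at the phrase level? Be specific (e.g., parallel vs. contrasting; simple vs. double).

parallel period

Phrase 1 ends with a half cadence (weaker) and phrase 2 with a perfect authentic cadence (stronger): antecedent + consequent = a period.
The two phrases open with the same material (m / m), so the period is parallel.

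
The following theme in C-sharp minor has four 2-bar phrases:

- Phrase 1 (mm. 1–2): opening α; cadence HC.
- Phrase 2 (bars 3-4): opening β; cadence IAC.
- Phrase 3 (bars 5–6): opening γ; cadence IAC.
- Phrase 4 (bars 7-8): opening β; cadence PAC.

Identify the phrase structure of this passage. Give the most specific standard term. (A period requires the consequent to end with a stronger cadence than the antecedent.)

Four phrases in two halves: the first half (mm. 1–4) ends with an imperfect authentic cadence, the second (measures 5–8) with a perfect authentic cadence — a large antecedent–consequent pair, i.e. a double period.
Phrase 3 begins with different material from phrase 1, making it contrasting.

contrasting double period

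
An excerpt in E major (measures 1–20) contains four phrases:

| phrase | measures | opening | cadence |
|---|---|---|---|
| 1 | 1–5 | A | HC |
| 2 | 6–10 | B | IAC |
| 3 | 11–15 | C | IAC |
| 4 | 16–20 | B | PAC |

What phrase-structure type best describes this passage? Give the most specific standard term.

Four phrases in two halves: the first half (measures 1–10) ends with an imperfect authentic cadence, the second (mm. 11-20) with a perfect authentic cadence — a large antecedent–consequent pair, i.e. a double period.
Phrase 3 begins with different material from phrase 1, making it contrasting.

contrasting double period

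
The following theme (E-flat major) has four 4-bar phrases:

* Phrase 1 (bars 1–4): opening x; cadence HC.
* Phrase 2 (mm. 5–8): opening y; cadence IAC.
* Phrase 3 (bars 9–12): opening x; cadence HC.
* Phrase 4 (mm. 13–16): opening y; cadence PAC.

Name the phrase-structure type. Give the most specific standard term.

Four phrases in two halves: the first half (bars 1–8) ends with an imperfect authentic cadence, the second (mm. 9-16) with a perfect authentic cadence — a large antecedent–consequent pair, i.e. a double period.
Phrase 3 begins with the same material as phrase 1, making it parallel.

parallel double period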